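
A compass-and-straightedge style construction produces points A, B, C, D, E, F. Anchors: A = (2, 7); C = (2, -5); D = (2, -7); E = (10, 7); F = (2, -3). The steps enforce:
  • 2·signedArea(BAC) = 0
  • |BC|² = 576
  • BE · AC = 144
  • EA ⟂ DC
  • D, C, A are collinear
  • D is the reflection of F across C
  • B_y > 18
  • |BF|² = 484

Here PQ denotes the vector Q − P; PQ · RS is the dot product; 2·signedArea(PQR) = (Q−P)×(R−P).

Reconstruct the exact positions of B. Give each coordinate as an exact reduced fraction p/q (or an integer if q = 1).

1. B_x = 2  [2·signedArea(BAC) = 0 ∩ BE · AC = 144]
2. B_y = 19  [2·signedArea(BAC) = 0 ∩ BE · AC = 144]
   → B = (2, 19)

B = (2, 19)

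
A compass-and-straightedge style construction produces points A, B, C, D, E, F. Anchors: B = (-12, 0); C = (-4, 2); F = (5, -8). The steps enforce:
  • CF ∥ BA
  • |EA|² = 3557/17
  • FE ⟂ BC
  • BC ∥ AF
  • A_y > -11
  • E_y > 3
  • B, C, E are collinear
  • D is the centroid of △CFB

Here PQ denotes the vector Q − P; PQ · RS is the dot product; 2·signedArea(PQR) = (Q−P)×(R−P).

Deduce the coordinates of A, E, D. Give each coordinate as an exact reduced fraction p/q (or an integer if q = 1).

A = (-3, -10)
D = (-11/3, -2)
E = (36/17, 60/17)

1. A_x = -3  [BC ∥ AF ∩ CF ∥ BA]
2. A_y = -10  [BC ∥ AF ∩ CF ∥ BA]
   → A = (-3, -10)
3. E_x = 36/17  [B, C, E are collinear ∩ FE ⟂ BC]
4. E_y = 60/17  [B, C, E are collinear ∩ FE ⟂ BC]
   → E = (36/17, 60/17)
5. D_x = -11/3  [D is the centroid of △CFB]
6. D_y = -2  [D is the centroid of △CFB]
   → D = (-11/3, -2)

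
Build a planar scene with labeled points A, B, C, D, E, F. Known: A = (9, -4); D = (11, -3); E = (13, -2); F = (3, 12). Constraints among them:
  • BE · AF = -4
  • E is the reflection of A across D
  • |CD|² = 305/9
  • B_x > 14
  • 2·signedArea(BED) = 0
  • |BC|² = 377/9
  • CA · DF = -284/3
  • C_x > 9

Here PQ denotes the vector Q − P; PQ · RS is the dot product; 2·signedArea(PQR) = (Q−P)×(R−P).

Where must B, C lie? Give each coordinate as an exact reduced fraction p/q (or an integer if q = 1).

1. B_x = 15  [2·signedArea(BED) = 0 ∩ BE · AF = -4]
2. B_y = -1  [2·signedArea(BED) = 0 ∩ BE · AF = -4]
   → B = (15, -1)
3. C_x = 29/3  [line 8·x + -15·y + -112/3 = 0 ∩ |CD|² = 305/9]
4. C_y = 8/3  [line 8·x + -15·y + -112/3 = 0 ∩ |CD|² = 305/9]
   → C = (29/3, 8/3)

B = (15, -1)
C = (29/3, 8/3)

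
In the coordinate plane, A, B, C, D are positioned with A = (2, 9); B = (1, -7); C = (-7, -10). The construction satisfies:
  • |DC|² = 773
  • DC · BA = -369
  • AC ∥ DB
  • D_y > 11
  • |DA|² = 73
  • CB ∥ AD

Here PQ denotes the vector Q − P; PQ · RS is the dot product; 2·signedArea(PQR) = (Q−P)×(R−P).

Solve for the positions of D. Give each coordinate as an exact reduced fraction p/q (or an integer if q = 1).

D = (10, 12)

1. D_x = 10  [AC ∥ DB ∩ CB ∥ AD]
2. D_y = 12  [AC ∥ DB ∩ CB ∥ AD]
   → D = (10, 12)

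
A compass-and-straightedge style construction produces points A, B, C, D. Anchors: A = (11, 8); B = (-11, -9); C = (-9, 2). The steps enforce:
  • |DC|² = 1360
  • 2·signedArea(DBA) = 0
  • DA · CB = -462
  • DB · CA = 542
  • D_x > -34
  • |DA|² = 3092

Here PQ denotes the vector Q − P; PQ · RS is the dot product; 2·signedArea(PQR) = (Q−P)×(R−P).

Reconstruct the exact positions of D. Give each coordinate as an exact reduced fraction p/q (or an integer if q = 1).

D = (-33, -26)

1. D_x = -33  [2·signedArea(DBA) = 0 ∩ DA · CB = -462]
2. D_y = -26  [2·signedArea(DBA) = 0 ∩ DA · CB = -462]
   → D = (-33, -26)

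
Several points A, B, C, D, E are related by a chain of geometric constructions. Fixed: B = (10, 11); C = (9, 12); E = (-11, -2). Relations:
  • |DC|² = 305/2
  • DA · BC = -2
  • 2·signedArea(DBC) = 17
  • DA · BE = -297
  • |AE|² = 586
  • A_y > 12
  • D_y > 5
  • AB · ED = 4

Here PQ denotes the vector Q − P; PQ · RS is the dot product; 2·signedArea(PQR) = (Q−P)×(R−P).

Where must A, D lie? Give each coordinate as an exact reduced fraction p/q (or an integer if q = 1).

A = (8, 13)
D = (-3/2, 11/2)

1. D_x = -3/2  [line -1·x + -1·y + 4 = 0 ∩ |DC|² = 305/2]
2. D_y = 11/2  [line -1·x + -1·y + 4 = 0 ∩ |DC|² = 305/2]
   → D = (-3/2, 11/2)
3. A_x = 8  [AB · ED = 4 ∩ DA · BE = -297]
4. A_y = 13  [AB · ED = 4 ∩ DA · BE = -297]
   → A = (8, 13)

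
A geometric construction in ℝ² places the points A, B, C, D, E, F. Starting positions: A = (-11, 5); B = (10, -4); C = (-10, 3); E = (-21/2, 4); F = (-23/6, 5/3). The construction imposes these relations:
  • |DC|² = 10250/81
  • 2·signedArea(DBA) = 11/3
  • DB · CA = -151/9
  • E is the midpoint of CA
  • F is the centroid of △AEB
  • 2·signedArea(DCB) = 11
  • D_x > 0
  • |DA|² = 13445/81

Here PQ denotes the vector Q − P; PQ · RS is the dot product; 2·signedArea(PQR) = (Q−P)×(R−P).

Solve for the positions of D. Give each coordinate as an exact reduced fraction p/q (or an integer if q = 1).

D = (7/9, -2/9)

1. D_x = 7/9  [DB · CA = -151/9 ∩ 2·signedArea(DBA) = 11/3]
2. D_y = -2/9  [DB · CA = -151/9 ∩ 2·signedArea(DBA) = 11/3]
   → D = (7/9, -2/9)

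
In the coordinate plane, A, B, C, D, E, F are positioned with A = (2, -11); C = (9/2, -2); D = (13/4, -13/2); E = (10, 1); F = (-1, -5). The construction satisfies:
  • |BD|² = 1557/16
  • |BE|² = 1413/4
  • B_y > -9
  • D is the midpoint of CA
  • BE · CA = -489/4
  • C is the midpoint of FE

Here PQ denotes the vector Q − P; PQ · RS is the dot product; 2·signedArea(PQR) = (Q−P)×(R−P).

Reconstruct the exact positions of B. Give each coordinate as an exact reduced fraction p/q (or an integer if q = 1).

B = (-13/2, -8)

1. B_x = -13/2  [line 5/2·x + 9·y + 353/4 = 0 ∩ |BE|² = 1413/4]
2. B_y = -8  [line 5/2·x + 9·y + 353/4 = 0 ∩ |BE|² = 1413/4]
   → B = (-13/2, -8)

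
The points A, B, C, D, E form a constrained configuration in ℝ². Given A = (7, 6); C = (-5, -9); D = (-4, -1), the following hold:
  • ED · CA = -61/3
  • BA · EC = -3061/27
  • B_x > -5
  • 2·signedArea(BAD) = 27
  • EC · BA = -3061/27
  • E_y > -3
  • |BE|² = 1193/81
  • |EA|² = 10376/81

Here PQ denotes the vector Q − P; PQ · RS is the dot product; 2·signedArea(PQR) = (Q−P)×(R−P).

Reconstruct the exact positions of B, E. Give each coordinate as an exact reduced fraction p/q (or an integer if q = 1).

1. E_x = -7/9  [line -12·x + -15·y + -128/3 = 0 ∩ |EA|² = 10376/81]
2. E_y = -20/9  [line -12·x + -15·y + -128/3 = 0 ∩ |EA|² = 10376/81]
   → E = (-7/9, -20/9)
3. B_x = -13/3  [2·signedArea(BAD) = 27 ∩ EC · BA = -3061/27]
4. B_y = -11/3  [2·signedArea(BAD) = 27 ∩ EC · BA = -3061/27]
   → B = (-13/3, -11/3)

B = (-13/3, -11/3)
E = (-7/9, -20/9)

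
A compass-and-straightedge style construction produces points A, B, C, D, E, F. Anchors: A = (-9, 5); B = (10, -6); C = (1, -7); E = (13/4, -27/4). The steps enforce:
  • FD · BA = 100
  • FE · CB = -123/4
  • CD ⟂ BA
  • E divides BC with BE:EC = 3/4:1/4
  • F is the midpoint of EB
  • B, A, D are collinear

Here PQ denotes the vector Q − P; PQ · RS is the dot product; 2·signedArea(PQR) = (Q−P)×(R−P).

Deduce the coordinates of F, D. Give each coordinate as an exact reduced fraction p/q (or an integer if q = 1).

D = (890/241, -566/241)
F = (53/8, -51/8)

1. F_x = 53/8  [F is the midpoint of EB]
2. F_y = -51/8  [F is the midpoint of EB]
   → F = (53/8, -51/8)
3. D_x = 890/241  [B, A, D are collinear ∩ CD ⟂ BA]
4. D_y = -566/241  [B, A, D are collinear ∩ CD ⟂ BA]
   → D = (890/241, -566/241)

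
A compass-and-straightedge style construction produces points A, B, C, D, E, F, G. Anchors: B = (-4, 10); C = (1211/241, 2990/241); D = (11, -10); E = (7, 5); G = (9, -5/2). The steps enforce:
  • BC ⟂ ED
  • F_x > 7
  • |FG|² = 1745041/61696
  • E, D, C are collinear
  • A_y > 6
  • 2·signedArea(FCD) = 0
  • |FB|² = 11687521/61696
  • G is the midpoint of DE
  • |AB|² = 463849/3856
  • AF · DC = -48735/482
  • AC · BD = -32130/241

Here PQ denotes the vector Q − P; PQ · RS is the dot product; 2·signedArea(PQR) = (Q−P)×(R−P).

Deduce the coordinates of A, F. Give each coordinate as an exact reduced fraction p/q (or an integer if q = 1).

1. A_x = 1568/241  [line -15·x + 20·y + -9505/241 = 0 ∩ |AB|² = 463849/3856]
2. A_y = 6605/964  [line -15·x + 20·y + -9505/241 = 0 ∩ |AB|² = 463849/3856]
   → A = (1568/241, 6605/964)
3. F_x = 7355/964  [AF · DC = -48735/482 ∩ 2·signedArea(FCD) = 0]
4. F_y = 10175/3856  [AF · DC = -48735/482 ∩ 2·signedArea(FCD) = 0]
   → F = (7355/964, 10175/3856)

A = (1568/241, 6605/964)
F = (7355/964, 10175/3856)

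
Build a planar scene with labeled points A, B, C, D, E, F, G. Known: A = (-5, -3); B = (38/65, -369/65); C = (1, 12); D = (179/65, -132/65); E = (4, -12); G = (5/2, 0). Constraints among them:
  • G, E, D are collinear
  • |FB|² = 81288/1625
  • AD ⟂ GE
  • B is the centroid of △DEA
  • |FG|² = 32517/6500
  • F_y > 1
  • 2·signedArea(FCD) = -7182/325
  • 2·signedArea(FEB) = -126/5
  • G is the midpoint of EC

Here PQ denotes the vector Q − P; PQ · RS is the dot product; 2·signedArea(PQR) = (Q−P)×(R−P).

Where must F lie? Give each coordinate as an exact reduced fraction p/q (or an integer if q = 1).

1. F_x = 244/325  [2·signedArea(FEB) = -126/5 ∩ 2·signedArea(FCD) = -7182/325]
2. F_y = 453/325  [2·signedArea(FEB) = -126/5 ∩ 2·signedArea(FCD) = -7182/325]
   → F = (244/325, 453/325)

F = (244/325, 453/325)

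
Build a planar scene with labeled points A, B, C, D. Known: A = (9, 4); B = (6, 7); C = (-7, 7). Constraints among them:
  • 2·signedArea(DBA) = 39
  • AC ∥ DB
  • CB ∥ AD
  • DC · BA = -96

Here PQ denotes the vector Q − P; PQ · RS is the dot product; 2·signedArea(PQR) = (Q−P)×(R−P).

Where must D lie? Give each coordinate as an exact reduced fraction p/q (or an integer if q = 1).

D = (22, 4)

1. D_x = 22  [AC ∥ DB ∩ CB ∥ AD]
2. D_y = 4  [AC ∥ DB ∩ CB ∥ AD]
   → D = (22, 4)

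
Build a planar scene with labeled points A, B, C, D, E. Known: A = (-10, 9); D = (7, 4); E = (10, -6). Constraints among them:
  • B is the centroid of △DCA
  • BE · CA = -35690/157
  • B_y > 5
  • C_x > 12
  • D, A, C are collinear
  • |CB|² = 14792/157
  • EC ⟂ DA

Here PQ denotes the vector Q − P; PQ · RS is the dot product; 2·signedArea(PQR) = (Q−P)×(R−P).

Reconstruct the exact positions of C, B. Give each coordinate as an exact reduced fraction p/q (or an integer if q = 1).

B = (991/314, 1611/314)
C = (3915/314, 751/314)

1. C_x = 3915/314  [D, A, C are collinear ∩ EC ⟂ DA]
2. C_y = 751/314  [D, A, C are collinear ∩ EC ⟂ DA]
   → C = (3915/314, 751/314)
3. B_x = 991/314  [B is the centroid of △DCA]
4. B_y = 1611/314  [B is the centroid of △DCA]
   → B = (991/314, 1611/314)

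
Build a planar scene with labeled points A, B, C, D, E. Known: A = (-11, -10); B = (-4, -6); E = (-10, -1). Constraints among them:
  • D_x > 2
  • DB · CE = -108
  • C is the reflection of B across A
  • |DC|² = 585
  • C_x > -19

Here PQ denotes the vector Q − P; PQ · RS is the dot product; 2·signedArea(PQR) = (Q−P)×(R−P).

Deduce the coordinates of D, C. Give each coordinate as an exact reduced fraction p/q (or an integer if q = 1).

1. C_x = -18  [C is the reflection of B across A]
2. C_y = -14  [C is the reflection of B across A]
   → C = (-18, -14)
3. D_x = 3  [line -8·x + -13·y + -2 = 0 ∩ |DC|² = 585]
4. D_y = -2  [line -8·x + -13·y + -2 = 0 ∩ |DC|² = 585]
   → D = (3, -2)

C = (-18, -14)
D = (3, -2)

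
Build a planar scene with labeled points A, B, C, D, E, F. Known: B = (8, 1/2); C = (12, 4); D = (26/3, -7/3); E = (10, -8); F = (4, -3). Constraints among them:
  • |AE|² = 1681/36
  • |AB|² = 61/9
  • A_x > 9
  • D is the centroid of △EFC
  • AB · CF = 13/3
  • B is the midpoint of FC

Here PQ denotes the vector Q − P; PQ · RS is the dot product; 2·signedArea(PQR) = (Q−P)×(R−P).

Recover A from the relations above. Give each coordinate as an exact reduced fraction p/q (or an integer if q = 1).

A = (10, -7/6)

1. A_x = 10  [line 8·x + 7·y + -431/6 = 0 ∩ |AB|² = 61/9]
2. A_y = -7/6  [line 8·x + 7·y + -431/6 = 0 ∩ |AB|² = 61/9]
   → A = (10, -7/6)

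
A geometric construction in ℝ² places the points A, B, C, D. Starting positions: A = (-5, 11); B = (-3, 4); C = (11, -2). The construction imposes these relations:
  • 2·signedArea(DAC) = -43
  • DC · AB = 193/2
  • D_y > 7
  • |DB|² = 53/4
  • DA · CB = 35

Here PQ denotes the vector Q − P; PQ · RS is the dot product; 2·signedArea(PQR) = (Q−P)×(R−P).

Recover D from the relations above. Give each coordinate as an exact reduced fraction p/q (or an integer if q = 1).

D = (-4, 15/2)

1. D_x = -4  [2·signedArea(DAC) = -43 ∩ DA · CB = 35]
2. D_y = 15/2  [2·signedArea(DAC) = -43 ∩ DA · CB = 35]
   → D = (-4, 15/2)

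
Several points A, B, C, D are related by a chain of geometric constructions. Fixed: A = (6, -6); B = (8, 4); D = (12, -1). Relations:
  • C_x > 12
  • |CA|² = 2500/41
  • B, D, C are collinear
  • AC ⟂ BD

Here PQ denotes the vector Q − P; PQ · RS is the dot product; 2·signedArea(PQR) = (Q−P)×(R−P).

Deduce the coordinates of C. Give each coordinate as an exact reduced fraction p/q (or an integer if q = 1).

1. C_x = 496/41  [B, D, C are collinear ∩ AC ⟂ BD]
2. C_y = -46/41  [B, D, C are collinear ∩ AC ⟂ BD]
   → C = (496/41, -46/41)

C = (496/41, -46/41)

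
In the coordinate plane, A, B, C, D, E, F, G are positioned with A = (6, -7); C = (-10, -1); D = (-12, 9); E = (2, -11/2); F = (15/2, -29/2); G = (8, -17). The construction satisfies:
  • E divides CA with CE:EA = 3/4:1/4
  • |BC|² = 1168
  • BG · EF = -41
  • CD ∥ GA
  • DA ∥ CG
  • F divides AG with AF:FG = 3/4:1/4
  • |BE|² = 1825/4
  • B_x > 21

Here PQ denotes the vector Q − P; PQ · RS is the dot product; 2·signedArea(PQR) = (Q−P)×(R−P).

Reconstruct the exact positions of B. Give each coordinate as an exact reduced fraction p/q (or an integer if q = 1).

1. B_x = 22  [line -11/2·x + 9·y + 238 = 0 ∩ |BC|² = 1168]
2. B_y = -13  [line -11/2·x + 9·y + 238 = 0 ∩ |BC|² = 1168]
   → B = (22, -13)

B = (22, -13)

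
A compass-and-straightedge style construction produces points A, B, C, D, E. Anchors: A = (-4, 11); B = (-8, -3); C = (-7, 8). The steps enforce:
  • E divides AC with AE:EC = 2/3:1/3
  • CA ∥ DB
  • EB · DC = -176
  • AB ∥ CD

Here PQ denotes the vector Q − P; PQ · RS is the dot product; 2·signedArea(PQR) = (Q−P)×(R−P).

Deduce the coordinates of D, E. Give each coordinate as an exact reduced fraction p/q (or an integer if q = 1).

1. D_x = -11  [CA ∥ DB ∩ AB ∥ CD]
2. D_y = -6  [CA ∥ DB ∩ AB ∥ CD]
   → D = (-11, -6)
3. E_x = -6  [E divides AC with AE:EC = 2/3:1/3]
4. E_y = 9  [E divides AC with AE:EC = 2/3:1/3]
   → E = (-6, 9)

D = (-11, -6)
E = (-6, 9)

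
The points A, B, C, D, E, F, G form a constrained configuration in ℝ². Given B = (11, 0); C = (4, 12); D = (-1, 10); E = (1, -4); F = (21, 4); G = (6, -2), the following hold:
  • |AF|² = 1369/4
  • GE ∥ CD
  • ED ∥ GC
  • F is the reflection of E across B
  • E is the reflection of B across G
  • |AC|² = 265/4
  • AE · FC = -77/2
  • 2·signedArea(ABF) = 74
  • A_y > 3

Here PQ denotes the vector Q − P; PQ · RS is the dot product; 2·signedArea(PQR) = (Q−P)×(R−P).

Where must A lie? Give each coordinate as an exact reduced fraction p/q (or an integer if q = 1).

A = (5/2, 4)

1. A_x = 5/2  [2·signedArea(ABF) = 74 ∩ AE · FC = -77/2]
2. A_y = 4  [2·signedArea(ABF) = 74 ∩ AE · FC = -77/2]
   → A = (5/2, 4)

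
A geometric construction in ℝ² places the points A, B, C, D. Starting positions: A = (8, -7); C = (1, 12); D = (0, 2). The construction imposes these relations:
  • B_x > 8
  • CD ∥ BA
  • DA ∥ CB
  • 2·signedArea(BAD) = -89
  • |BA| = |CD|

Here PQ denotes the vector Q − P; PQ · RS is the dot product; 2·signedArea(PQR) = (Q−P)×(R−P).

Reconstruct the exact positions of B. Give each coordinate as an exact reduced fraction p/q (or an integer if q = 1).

1. B_x = 9  [CD ∥ BA ∩ DA ∥ CB]
2. B_y = 3  [CD ∥ BA ∩ DA ∥ CB]
   → B = (9, 3)

B = (9, 3)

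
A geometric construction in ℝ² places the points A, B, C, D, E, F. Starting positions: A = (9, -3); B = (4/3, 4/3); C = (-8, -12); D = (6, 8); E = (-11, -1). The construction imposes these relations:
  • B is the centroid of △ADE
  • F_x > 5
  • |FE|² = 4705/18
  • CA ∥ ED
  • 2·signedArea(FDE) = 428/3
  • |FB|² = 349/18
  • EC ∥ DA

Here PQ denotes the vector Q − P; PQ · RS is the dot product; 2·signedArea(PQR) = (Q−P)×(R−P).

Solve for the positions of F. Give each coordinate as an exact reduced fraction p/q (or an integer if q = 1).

F = (31/6, -5/6)

1. F_x = 31/6  [line 9·x + -17·y + -182/3 = 0 ∩ |FE|² = 4705/18]
2. F_y = -5/6  [line 9·x + -17·y + -182/3 = 0 ∩ |FE|² = 4705/18]
   → F = (31/6, -5/6)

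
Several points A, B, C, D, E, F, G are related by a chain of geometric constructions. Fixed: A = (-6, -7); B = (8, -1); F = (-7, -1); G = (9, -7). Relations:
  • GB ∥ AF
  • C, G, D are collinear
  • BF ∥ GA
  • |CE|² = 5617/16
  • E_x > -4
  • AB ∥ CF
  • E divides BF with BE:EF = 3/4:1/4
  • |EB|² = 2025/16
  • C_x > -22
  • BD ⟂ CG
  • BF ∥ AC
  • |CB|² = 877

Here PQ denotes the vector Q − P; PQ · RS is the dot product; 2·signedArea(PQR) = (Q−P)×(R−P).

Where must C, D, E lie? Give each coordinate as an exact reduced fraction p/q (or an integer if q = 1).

1. C_x = -21  [AB ∥ CF ∩ BF ∥ AC]
2. C_y = -7  [AB ∥ CF ∩ BF ∥ AC]
   → C = (-21, -7)
3. D_x = 8  [C, G, D are collinear ∩ BD ⟂ CG]
4. D_y = -7  [C, G, D are collinear ∩ BD ⟂ CG]
   → D = (8, -7)
5. E_x = -13/4  [E divides BF with BE:EF = 3/4:1/4]
6. E_y = -1  [E divides BF with BE:EF = 3/4:1/4]
   → E = (-13/4, -1)

C = (-21, -7)
D = (8, -7)
E = (-13/4, -1)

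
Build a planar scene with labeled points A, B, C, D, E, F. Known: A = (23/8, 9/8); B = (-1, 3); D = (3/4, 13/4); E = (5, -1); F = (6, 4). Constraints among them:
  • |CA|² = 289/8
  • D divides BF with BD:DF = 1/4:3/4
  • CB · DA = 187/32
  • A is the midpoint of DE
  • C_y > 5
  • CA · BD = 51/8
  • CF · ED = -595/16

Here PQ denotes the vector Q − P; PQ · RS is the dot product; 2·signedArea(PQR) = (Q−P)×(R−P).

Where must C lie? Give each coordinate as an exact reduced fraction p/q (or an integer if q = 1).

C = (-11/8, 43/8)

1. C_x = -11/8  [CB · DA = 187/32 ∩ CA · BD = 51/8]
2. C_y = 43/8  [CB · DA = 187/32 ∩ CA · BD = 51/8]
   → C = (-11/8, 43/8)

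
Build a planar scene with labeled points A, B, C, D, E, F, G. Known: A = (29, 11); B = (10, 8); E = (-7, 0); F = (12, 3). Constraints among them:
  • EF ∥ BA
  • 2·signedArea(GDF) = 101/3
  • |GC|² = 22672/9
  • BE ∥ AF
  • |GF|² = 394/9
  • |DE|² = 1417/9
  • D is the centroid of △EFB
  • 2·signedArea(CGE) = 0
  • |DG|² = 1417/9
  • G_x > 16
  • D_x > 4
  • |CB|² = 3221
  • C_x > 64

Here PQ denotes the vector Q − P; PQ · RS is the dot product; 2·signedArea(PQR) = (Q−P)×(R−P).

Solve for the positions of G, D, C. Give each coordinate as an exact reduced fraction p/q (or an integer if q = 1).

C = (65, 22)
D = (5, 11/3)
G = (17, 22/3)

1. D_x = 5  [D is the centroid of △EFB]
2. D_y = 11/3  [D is the centroid of △EFB]
   → D = (5, 11/3)
3. G_x = 17  [line 2/3·x + 7·y + -188/3 = 0 ∩ |GF|² = 394/9]
4. G_y = 22/3  [line 2/3·x + 7·y + -188/3 = 0 ∩ |GF|² = 394/9]
   → G = (17, 22/3)
5. C_x = 65  [line 22/3·x + -24·y + 154/3 = 0 ∩ |CB|² = 3221]
6. C_y = 22  [line 22/3·x + -24·y + 154/3 = 0 ∩ |CB|² = 3221]
   → C = (65, 22)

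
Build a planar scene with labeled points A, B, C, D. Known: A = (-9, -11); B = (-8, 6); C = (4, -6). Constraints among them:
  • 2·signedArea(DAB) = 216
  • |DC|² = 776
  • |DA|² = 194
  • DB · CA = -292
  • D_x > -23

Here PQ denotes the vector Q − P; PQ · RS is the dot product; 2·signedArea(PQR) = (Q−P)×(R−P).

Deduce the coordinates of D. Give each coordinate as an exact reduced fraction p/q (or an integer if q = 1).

1. D_x = -22  [DB · CA = -292 ∩ 2·signedArea(DAB) = 216]
2. D_y = -16  [DB · CA = -292 ∩ 2·signedArea(DAB) = 216]
   → D = (-22, -16)

D = (-22, -16)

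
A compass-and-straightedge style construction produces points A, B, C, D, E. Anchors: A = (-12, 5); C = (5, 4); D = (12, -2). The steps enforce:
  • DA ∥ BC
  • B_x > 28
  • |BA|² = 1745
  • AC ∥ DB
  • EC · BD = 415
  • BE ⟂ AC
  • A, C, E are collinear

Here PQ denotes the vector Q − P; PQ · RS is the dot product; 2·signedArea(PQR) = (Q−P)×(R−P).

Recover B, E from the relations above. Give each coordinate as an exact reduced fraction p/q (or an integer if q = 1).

B = (29, -3)
E = (1701/58, 149/58)

1. B_x = 29  [DA ∥ BC ∩ AC ∥ DB]
2. B_y = -3  [DA ∥ BC ∩ AC ∥ DB]
   → B = (29, -3)
3. E_x = 1701/58  [A, C, E are collinear ∩ BE ⟂ AC]
4. E_y = 149/58  [A, C, E are collinear ∩ BE ⟂ AC]
   → E = (1701/58, 149/58)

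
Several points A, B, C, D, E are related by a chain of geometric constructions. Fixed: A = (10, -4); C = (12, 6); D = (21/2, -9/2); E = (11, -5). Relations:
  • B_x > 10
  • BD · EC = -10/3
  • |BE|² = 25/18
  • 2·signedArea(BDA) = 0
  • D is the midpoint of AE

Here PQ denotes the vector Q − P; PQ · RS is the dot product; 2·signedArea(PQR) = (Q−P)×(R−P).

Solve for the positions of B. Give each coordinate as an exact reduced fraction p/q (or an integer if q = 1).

B = (61/6, -25/6)

1. B_x = 61/6  [2·signedArea(BDA) = 0 ∩ BD · EC = -10/3]
2. B_y = -25/6  [2·signedArea(BDA) = 0 ∩ BD · EC = -10/3]
   → B = (61/6, -25/6)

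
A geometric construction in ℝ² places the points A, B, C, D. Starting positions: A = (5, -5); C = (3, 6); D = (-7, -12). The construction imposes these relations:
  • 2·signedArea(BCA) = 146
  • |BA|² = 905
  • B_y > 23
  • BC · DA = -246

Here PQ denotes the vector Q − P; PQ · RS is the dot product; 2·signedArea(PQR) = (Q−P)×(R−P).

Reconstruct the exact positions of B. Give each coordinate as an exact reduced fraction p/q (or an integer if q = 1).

1. B_x = 13  [2·signedArea(BCA) = 146 ∩ BC · DA = -246]
2. B_y = 24  [2·signedArea(BCA) = 146 ∩ BC · DA = -246]
   → B = (13, 24)

B = (13, 24)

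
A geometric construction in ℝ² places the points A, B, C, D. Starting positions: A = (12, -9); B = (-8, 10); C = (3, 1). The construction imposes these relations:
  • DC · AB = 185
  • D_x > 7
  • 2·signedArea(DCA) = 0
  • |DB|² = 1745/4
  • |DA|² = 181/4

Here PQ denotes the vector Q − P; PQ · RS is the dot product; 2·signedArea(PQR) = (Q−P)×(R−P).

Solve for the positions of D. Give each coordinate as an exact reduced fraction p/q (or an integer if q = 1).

D = (15/2, -4)

1. D_x = 15/2  [2·signedArea(DCA) = 0 ∩ DC · AB = 185]
2. D_y = -4  [2·signedArea(DCA) = 0 ∩ DC · AB = 185]
   → D = (15/2, -4)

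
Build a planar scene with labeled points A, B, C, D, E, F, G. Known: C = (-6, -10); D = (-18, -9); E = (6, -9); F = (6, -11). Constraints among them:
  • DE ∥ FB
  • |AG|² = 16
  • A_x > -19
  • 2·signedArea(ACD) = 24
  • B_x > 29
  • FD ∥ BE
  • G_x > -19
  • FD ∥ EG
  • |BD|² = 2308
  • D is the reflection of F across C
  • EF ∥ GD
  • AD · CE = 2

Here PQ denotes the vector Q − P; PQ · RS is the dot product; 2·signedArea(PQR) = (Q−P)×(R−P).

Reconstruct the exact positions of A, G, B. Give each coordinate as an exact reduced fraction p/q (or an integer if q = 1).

A = (-18, -11)
B = (30, -11)
G = (-18, -7)

1. A_x = -18  [2·signedArea(ACD) = 24 ∩ AD · CE = 2]
2. A_y = -11  [2·signedArea(ACD) = 24 ∩ AD · CE = 2]
   → A = (-18, -11)
3. G_x = -18  [EF ∥ GD ∩ FD ∥ EG]
4. G_y = -7  [EF ∥ GD ∩ FD ∥ EG]
   → G = (-18, -7)
5. B_x = 30  [FD ∥ BE ∩ DE ∥ FB]
6. B_y = -11  [FD ∥ BE ∩ DE ∥ FB]
   → B = (30, -11)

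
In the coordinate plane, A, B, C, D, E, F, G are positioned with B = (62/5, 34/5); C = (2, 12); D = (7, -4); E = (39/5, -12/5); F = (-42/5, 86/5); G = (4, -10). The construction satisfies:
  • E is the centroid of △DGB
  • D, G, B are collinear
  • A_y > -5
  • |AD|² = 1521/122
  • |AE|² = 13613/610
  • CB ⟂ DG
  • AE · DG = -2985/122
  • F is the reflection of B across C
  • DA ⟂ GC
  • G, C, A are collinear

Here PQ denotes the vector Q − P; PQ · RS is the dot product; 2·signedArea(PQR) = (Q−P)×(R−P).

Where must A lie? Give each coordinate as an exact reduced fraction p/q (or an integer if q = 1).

A = (425/122, -527/122)

1. A_x = 425/122  [G, C, A are collinear ∩ DA ⟂ GC]
2. A_y = -527/122  [G, C, A are collinear ∩ DA ⟂ GC]
   → A = (425/122, -527/122)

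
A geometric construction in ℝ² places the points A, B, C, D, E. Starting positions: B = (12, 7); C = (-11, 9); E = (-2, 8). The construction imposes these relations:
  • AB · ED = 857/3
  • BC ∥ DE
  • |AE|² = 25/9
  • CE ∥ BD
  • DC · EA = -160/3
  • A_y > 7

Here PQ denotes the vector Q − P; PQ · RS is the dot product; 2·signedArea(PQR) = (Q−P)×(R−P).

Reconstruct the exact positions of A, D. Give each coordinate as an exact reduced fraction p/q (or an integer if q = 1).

1. D_x = 21  [BC ∥ DE ∩ CE ∥ BD]
2. D_y = 6  [BC ∥ DE ∩ CE ∥ BD]
   → D = (21, 6)
3. A_x = -1/3  [AB · ED = 857/3 ∩ DC · EA = -160/3]
4. A_y = 8  [AB · ED = 857/3 ∩ DC · EA = -160/3]
   → A = (-1/3, 8)

A = (-1/3, 8)
D = (21, 6)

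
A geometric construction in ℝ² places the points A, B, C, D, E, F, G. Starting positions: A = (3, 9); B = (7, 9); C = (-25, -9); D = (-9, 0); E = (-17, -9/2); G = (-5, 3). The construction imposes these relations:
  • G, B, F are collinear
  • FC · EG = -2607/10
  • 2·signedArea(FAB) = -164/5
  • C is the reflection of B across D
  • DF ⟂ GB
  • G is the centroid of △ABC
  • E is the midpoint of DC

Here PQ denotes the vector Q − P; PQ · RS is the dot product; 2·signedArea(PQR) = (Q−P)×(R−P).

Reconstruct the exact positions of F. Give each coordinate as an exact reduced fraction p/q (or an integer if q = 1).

1. F_x = -47/5  [G, B, F are collinear ∩ DF ⟂ GB]
2. F_y = 4/5  [G, B, F are collinear ∩ DF ⟂ GB]
   → F = (-47/5, 4/5)

F = (-47/5, 4/5)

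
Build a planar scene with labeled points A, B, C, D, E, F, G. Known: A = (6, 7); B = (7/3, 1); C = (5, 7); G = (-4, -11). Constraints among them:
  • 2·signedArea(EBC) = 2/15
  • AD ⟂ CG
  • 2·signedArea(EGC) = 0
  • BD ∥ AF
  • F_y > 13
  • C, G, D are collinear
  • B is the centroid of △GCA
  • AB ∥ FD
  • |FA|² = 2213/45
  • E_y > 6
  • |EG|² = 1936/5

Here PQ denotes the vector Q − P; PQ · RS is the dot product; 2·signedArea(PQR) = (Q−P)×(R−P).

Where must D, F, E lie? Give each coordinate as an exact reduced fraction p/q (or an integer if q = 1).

1. D_x = 26/5  [C, G, D are collinear ∩ AD ⟂ CG]
2. D_y = 37/5  [C, G, D are collinear ∩ AD ⟂ CG]
   → D = (26/5, 37/5)
3. F_x = 133/15  [AB ∥ FD ∩ BD ∥ AF]
4. F_y = 67/5  [AB ∥ FD ∩ BD ∥ AF]
   → F = (133/15, 67/5)
5. E_x = 24/5  [2·signedArea(EGC) = 0 ∩ 2·signedArea(EBC) = 2/15]
6. E_y = 33/5  [2·signedArea(EGC) = 0 ∩ 2·signedArea(EBC) = 2/15]
   → E = (24/5, 33/5)

D = (26/5, 37/5)
E = (24/5, 33/5)
F = (133/15, 67/5)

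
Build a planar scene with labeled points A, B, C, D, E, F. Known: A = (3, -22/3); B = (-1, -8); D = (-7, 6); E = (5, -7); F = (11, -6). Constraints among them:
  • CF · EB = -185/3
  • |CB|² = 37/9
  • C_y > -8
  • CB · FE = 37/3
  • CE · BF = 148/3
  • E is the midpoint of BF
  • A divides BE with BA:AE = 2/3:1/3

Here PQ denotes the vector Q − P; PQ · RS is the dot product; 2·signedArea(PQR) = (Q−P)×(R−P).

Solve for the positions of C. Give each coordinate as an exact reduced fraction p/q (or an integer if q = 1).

C = (1, -23/3)

1. C_x = 1  [line -12·x + -2·y + -10/3 = 0 ∩ |CB|² = 37/9]
2. C_y = -23/3  [line -12·x + -2·y + -10/3 = 0 ∩ |CB|² = 37/9]
   → C = (1, -23/3)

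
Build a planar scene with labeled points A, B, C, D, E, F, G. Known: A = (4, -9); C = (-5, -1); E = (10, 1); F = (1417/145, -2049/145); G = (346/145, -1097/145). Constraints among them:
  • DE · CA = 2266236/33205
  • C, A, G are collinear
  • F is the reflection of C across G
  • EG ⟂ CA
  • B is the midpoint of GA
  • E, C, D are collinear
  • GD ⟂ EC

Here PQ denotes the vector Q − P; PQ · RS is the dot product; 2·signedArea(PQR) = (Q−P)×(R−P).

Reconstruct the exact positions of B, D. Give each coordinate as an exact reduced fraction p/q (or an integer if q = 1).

1. B_x = 463/145  [B is the midpoint of GA]
2. B_y = -1201/145  [B is the midpoint of GA]
   → B = (463/145, -1201/145)
3. D_x = 9278/6641  [E, C, D are collinear ∩ GD ⟂ EC]
4. D_y = -4883/33205  [E, C, D are collinear ∩ GD ⟂ EC]
   → D = (9278/6641, -4883/33205)

B = (463/145, -1201/145)
D = (9278/6641, -4883/33205)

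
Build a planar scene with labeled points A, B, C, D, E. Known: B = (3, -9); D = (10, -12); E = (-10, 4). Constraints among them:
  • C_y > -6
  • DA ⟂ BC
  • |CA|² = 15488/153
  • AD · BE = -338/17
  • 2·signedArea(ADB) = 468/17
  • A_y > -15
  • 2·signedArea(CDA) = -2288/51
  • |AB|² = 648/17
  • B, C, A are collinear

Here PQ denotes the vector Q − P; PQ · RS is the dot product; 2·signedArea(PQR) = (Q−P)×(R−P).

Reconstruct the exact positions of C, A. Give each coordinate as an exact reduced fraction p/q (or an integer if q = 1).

1. A_x = 105/17  [AD · BE = -338/17 ∩ 2·signedArea(ADB) = 468/17]
2. A_y = -243/17  [AD · BE = -338/17 ∩ 2·signedArea(ADB) = 468/17]
   → A = (105/17, -243/17)
3. C_x = 1  [2·signedArea(CDA) = -2288/51 ∩ B, C, A are collinear]
4. C_y = -17/3  [2·signedArea(CDA) = -2288/51 ∩ B, C, A are collinear]
   → C = (1, -17/3)

A = (105/17, -243/17)
C = (1, -17/3)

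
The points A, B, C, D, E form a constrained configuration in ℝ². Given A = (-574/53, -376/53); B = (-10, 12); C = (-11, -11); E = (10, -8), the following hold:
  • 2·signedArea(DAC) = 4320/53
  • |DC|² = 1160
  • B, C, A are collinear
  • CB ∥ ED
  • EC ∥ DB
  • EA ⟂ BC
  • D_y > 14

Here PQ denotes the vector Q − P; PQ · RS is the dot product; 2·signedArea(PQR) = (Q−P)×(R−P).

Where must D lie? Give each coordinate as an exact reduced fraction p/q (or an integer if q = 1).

D = (11, 15)

1. D_x = 11  [EC ∥ DB ∩ CB ∥ ED]
2. D_y = 15  [EC ∥ DB ∩ CB ∥ ED]
   → D = (11, 15)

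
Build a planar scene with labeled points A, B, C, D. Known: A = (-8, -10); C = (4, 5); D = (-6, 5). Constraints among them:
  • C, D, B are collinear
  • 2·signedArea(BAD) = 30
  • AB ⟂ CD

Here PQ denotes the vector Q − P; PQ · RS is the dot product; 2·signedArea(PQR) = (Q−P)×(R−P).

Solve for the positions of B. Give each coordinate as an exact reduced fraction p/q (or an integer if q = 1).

B = (-8, 5)

1. B_x = -8  [C, D, B are collinear ∩ AB ⟂ CD]
2. B_y = 5  [C, D, B are collinear ∩ AB ⟂ CD]
   → B = (-8, 5)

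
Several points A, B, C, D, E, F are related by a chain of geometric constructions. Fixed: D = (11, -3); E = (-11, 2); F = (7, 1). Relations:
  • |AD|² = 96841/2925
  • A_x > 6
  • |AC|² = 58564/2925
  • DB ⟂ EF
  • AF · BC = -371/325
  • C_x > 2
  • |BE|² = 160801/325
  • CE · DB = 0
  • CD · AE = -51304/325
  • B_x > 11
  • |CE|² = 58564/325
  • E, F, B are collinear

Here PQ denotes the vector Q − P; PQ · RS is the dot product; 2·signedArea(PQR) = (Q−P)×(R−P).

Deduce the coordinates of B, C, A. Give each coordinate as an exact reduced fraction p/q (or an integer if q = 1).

A = (2233/325, 982/975)
B = (3643/325, 249/325)
C = (781/325, 408/325)

1. B_x = 3643/325  [E, F, B are collinear ∩ DB ⟂ EF]
2. B_y = 249/325  [E, F, B are collinear ∩ DB ⟂ EF]
   → B = (3643/325, 249/325)
3. C_x = 781/325  [line -68/325·x + -1224/325·y + 68/13 = 0 ∩ |CE|² = 58564/325]
4. C_y = 408/325  [line -68/325·x + -1224/325·y + 68/13 = 0 ∩ |CE|² = 58564/325]
   → C = (781/325, 408/325)
5. A_x = 2233/325  [AF · BC = -371/325 ∩ CD · AE = -51304/325]
6. A_y = 982/975  [AF · BC = -371/325 ∩ CD · AE = -51304/325]
   → A = (2233/325, 982/975)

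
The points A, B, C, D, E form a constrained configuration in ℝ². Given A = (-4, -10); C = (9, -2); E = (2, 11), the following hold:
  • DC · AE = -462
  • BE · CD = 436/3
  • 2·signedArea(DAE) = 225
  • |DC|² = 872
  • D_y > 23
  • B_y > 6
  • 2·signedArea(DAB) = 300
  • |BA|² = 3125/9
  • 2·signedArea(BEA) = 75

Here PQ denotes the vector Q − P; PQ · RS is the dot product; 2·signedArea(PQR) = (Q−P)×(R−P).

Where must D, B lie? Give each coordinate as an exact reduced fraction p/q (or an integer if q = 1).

1. D_x = -5  [DC · AE = -462 ∩ 2·signedArea(DAE) = 225]
2. D_y = 24  [DC · AE = -462 ∩ 2·signedArea(DAE) = 225]
   → D = (-5, 24)
3. B_x = 13/3  [2·signedArea(BEA) = 75 ∩ BE · CD = 436/3]
4. B_y = 20/3  [2·signedArea(BEA) = 75 ∩ BE · CD = 436/3]
   → B = (13/3, 20/3)

B = (13/3, 20/3)
D = (-5, 24)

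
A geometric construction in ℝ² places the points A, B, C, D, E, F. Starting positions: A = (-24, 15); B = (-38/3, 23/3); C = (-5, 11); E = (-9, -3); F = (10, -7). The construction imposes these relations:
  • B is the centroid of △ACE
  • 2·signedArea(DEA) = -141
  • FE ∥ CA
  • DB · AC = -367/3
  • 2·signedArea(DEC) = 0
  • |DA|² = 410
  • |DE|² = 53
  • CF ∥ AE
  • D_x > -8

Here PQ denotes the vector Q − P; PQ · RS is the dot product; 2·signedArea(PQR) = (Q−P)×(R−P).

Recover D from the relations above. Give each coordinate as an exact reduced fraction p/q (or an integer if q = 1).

1. D_x = -7  [2·signedArea(DEC) = 0 ∩ DB · AC = -367/3]
2. D_y = 4  [2·signedArea(DEC) = 0 ∩ DB · AC = -367/3]
   → D = (-7, 4)

D = (-7, 4)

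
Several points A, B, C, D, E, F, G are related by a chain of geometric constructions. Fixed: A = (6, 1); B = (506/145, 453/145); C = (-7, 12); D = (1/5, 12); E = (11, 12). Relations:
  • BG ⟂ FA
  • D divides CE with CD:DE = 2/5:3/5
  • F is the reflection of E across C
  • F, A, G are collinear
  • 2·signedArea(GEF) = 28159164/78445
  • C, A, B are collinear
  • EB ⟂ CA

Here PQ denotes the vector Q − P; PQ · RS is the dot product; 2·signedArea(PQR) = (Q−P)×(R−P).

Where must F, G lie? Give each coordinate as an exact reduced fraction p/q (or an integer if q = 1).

1. F_x = -25  [F is the reflection of E across C]
2. F_y = 12  [F is the reflection of E across C]
   → F = (-25, 12)
3. G_x = 243254/78445  [F, A, G are collinear ∩ BG ⟂ FA]
4. G_y = 159141/78445  [F, A, G are collinear ∩ BG ⟂ FA]
   → G = (243254/78445, 159141/78445)

F = (-25, 12)
G = (243254/78445, 159141/78445)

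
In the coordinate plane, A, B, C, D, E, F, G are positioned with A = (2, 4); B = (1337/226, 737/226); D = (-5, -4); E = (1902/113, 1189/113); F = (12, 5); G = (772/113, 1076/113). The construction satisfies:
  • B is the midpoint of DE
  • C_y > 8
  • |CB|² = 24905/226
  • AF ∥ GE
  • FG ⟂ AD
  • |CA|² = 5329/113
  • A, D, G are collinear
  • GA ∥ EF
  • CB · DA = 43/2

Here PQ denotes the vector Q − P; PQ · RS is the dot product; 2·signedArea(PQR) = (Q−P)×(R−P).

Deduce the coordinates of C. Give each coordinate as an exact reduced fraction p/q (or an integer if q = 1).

C = (-358/113, 963/113)

1. C_x = -358/113  [line -7·x + -8·y + 46 = 0 ∩ |CB|² = 24905/226]
2. C_y = 963/113  [line -7·x + -8·y + 46 = 0 ∩ |CB|² = 24905/226]
   → C = (-358/113, 963/113)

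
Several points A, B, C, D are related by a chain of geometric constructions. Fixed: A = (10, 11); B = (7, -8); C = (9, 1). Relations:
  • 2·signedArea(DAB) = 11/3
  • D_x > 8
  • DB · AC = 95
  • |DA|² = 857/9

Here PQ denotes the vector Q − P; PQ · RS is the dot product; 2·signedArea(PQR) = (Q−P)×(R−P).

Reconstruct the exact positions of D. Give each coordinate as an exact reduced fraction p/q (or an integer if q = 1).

D = (26/3, 4/3)

1. D_x = 26/3  [2·signedArea(DAB) = 11/3 ∩ DB · AC = 95]
2. D_y = 4/3  [2·signedArea(DAB) = 11/3 ∩ DB · AC = 95]
   → D = (26/3, 4/3)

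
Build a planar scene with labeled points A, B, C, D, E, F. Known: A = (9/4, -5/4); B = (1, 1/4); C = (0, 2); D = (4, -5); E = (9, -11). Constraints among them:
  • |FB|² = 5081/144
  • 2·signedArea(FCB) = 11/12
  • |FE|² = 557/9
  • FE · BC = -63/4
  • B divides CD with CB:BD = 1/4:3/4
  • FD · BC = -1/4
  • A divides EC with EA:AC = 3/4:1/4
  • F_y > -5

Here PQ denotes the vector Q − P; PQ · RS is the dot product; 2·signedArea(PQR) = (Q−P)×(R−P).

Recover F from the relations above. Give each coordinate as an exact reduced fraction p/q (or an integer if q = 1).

1. F_x = 13/3  [FE · BC = -63/4 ∩ 2·signedArea(FCB) = 11/12]
2. F_y = -14/3  [FE · BC = -63/4 ∩ 2·signedArea(FCB) = 11/12]
   → F = (13/3, -14/3)

F = (13/3, -14/3)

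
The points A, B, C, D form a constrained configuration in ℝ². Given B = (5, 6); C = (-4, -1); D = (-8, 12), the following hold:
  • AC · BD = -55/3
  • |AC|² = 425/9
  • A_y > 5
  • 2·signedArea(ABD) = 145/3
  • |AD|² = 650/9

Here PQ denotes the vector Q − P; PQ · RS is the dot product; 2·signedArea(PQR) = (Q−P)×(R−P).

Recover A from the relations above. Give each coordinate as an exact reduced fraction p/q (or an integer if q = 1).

1. A_x = -7/3  [AC · BD = -55/3 ∩ 2·signedArea(ABD) = 145/3]
2. A_y = 17/3  [AC · BD = -55/3 ∩ 2·signedArea(ABD) = 145/3]
   → A = (-7/3, 17/3)

A = (-7/3, 17/3)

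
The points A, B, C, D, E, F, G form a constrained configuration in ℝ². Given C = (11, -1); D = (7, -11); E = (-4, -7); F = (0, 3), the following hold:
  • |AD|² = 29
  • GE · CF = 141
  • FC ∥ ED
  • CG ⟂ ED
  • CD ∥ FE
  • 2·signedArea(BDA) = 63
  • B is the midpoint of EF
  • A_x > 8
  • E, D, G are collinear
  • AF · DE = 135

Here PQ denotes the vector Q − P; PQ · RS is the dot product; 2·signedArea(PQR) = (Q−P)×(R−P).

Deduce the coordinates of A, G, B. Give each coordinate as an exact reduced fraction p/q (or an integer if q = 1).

1. A_x = 9  [line 11·x + -4·y + -123 = 0 ∩ |AD|² = 29]
2. A_y = -6  [line 11·x + -4·y + -123 = 0 ∩ |AD|² = 29]
   → A = (9, -6)
3. G_x = 1003/137  [E, D, G are collinear ∩ CG ⟂ ED]
4. G_y = -1523/137  [E, D, G are collinear ∩ CG ⟂ ED]
   → G = (1003/137, -1523/137)
5. B_x = -2  [B is the midpoint of EF]
6. B_y = -2  [B is the midpoint of EF]
   → B = (-2, -2)

A = (9, -6)
B = (-2, -2)
G = (1003/137, -1523/137)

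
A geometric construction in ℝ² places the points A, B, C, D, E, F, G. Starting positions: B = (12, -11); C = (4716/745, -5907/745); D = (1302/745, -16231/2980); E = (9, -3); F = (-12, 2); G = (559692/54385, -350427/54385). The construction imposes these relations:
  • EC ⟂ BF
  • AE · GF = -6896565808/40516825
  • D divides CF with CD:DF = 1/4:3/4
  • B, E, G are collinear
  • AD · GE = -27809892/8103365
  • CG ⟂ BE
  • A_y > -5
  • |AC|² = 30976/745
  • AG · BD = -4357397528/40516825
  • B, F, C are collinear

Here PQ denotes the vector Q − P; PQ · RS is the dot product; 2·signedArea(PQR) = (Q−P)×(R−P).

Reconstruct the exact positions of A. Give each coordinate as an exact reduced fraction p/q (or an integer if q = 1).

A = (492/745, -3619/745)

1. A_x = 492/745  [AE · GF = -6896565808/40516825 ∩ AG · BD = -4357397528/40516825]
2. A_y = -3619/745  [AE · GF = -6896565808/40516825 ∩ AG · BD = -4357397528/40516825]
   → A = (492/745, -3619/745)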